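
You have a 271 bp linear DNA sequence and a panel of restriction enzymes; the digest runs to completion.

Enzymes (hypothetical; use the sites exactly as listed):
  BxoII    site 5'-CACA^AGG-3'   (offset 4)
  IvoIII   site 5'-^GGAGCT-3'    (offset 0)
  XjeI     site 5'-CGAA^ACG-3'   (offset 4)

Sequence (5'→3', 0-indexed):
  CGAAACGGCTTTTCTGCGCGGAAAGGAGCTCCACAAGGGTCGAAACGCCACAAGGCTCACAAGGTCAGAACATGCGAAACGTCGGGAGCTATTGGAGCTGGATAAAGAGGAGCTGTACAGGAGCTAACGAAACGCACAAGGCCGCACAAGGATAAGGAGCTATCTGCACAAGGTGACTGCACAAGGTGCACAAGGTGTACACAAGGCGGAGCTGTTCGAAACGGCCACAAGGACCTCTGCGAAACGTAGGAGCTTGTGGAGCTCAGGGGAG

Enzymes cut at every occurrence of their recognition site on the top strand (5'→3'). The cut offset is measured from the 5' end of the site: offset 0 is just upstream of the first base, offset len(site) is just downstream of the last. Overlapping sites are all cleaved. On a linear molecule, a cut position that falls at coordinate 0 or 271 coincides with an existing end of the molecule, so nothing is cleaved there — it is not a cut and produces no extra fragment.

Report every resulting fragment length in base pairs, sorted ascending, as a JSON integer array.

Site scan:
  BxoII CACAAGG/4: at [31, 48, 57, 134, 144, 166, 179, 188, 199, 225] ⇒ [35, 52, 61, 138, 148, 170, 183, 192, 203, 229]
  IvoIII GGAGCT/0: at [24, 84, 93, 108, 119, 155, 207, 248, 257] ⇒ [24, 84, 93, 108, 119, 155, 207, 248, 257]
  XjeI CGAAACG/4: at [0, 40, 74, 127, 216, 239] ⇒ [4, 44, 78, 131, 220, 243]

All cut coordinates (distinct, sorted): [4, 24, 35, 44, 52, 61, 78, 84, 93, 108, 119, 131, 138, 148, 155, 170, 183, 192, 203, 207, 220, 229, 243, 248, 257]

Fragments:
  [0,4): 4 bp
  [4,24): 20 bp
  [24,35): 11 bp
  [35,44): 9 bp
  [44,52): 8 bp
  [52,61): 9 bp
  [61,78): 17 bp
  [78,84): 6 bp
  [84,93): 9 bp
  [93,108): 15 bp
  [108,119): 11 bp
  [119,131): 12 bp
  [131,138): 7 bp
  [138,148): 10 bp
  [148,155): 7 bp
  [155,170): 15 bp
  [170,183): 13 bp
  [183,192): 9 bp
  [192,203): 11 bp
  [203,207): 4 bp
  [207,220): 13 bp
  [220,229): 9 bp
  [229,243): 14 bp
  [243,248): 5 bp
  [248,257): 9 bp
  [257,271): 14 bp

[4,4,5,6,7,7,8,9,9,9,9,9,9,10,11,11,11,12,13,13,14,14,15,15,17,20]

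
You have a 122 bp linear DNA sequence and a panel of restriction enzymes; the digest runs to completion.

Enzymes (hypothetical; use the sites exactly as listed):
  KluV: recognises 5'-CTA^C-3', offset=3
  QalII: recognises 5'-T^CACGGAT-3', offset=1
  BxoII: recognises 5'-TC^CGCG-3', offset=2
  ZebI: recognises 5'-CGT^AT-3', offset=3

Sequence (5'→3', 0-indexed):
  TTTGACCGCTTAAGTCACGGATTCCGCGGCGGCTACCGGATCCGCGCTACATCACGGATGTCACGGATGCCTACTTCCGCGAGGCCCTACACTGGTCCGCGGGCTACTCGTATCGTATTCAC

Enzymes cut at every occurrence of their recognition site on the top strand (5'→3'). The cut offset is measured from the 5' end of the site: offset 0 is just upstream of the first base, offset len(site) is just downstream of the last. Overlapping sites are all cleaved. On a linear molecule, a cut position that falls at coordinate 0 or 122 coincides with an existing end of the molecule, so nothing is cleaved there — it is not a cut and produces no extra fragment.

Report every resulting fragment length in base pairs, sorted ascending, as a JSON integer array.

[3,4,5,5,6,7,7,8,9,9,9,11,12,12,15]

Site scan:
  KluV CTAC/3: at [32, 46, 70, 86, 103] ⇒ [35, 49, 73, 89, 106]
  QalII TCACGGAT/1: at [14, 51, 60] ⇒ [15, 52, 61]
  BxoII TCCGCG/2: at [22, 40, 75, 95] ⇒ [24, 42, 77, 97]
  ZebI CGTAT/3: at [108, 113] ⇒ [111, 116]

All cut coordinates (distinct, sorted): [15, 24, 35, 42, 49, 52, 61, 73, 77, 89, 97, 106, 111, 116]

Fragment lengths:
  [0,15): 15 bp
  [15,24): 9 bp
  [24,35): 11 bp
  [35,42): 7 bp
  [42,49): 7 bp
  [49,52): 3 bp
  [52,61): 9 bp
  [61,73): 12 bp
  [73,77): 4 bp
  [77,89): 12 bp
  [89,97): 8 bp
  [97,106): 9 bp
  [106,111): 5 bp
  [111,116): 5 bp
  [116,122): 6 bp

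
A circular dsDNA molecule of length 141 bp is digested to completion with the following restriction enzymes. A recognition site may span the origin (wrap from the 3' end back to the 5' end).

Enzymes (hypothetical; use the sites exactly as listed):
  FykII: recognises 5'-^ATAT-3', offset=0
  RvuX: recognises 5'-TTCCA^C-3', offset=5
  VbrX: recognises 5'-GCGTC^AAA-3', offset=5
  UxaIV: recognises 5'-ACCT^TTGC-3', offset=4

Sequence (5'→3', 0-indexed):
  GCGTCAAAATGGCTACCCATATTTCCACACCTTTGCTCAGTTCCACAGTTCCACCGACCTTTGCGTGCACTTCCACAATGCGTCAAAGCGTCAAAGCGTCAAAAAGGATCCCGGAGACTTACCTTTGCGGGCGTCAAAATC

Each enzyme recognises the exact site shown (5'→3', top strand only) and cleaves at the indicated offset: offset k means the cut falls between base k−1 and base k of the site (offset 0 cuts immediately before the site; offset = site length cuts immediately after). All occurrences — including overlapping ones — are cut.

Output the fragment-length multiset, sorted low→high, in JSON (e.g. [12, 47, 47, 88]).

Scan for sites:
  FykII (ATAT, off=0): starts [18] → cuts [18]
  RvuX (TTCCAC, off=5): starts [22, 40, 48, 70] → cuts [27, 45, 53, 75]
  VbrX (GCGTCAAA, off=5): starts [0, 79, 87, 95, 130] → cuts [5, 84, 92, 100, 135]
  UxaIV (ACCTTTGC, off=4): starts [28, 56, 120] → cuts [32, 60, 124]

Pooled cuts: [5, 18, 27, 32, 45, 53, 60, 75, 84, 92, 100, 124, 135]

Fragments:
  5→18: 13 bp
  18→27: 9 bp
  27→32: 5 bp
  32→45: 13 bp
  45→53: 8 bp
  53→60: 7 bp
  60→75: 15 bp
  75→84: 9 bp
  84→92: 8 bp
  92→100: 8 bp
  100→124: 24 bp
  124→135: 11 bp
  135→5 (wrap): 141-135+5 = 11 bp

[5,7,8,8,8,9,9,11,11,13,13,15,24]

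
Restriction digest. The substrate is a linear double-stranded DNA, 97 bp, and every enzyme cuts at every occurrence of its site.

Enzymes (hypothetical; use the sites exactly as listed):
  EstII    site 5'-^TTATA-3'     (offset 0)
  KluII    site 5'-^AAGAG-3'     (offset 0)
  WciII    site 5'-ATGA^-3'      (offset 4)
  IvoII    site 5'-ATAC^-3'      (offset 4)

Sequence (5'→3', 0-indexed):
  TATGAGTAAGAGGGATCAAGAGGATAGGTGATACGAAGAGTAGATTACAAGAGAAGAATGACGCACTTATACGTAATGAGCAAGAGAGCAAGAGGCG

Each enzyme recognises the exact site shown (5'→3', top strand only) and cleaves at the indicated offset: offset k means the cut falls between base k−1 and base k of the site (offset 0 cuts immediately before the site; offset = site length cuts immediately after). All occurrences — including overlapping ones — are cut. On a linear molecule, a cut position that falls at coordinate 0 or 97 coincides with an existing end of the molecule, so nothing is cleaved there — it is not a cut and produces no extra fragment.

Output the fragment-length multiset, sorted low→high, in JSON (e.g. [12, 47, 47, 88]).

Per-enzyme occurrences:
  EstII (TTATA, off=0): starts [66] → cuts [66]
  KluII (AAGAG, off=0): starts [7, 17, 35, 48, 81, 89] → cuts [7, 17, 35, 48, 81, 89]
  WciII (ATGA, off=4): starts [1, 57, 75] → cuts [5, 61, 79]
  IvoII (ATAC, off=4): starts [30, 68] → cuts [34, 72]

All cut coordinates (distinct, sorted): [5, 7, 17, 34, 35, 48, 61, 66, 72, 79, 81, 89]

Fragments:
  [0,5): 5 bp
  [5,7): 2 bp
  [7,17): 10 bp
  [17,34): 17 bp
  [34,35): 1 bp
  [35,48): 13 bp
  [48,61): 13 bp
  [61,66): 5 bp
  [66,72): 6 bp
  [72,79): 7 bp
  [79,81): 2 bp
  [81,89): 8 bp
  [89,97): 8 bp

[1,2,2,5,5,6,7,8,8,10,13,13,17]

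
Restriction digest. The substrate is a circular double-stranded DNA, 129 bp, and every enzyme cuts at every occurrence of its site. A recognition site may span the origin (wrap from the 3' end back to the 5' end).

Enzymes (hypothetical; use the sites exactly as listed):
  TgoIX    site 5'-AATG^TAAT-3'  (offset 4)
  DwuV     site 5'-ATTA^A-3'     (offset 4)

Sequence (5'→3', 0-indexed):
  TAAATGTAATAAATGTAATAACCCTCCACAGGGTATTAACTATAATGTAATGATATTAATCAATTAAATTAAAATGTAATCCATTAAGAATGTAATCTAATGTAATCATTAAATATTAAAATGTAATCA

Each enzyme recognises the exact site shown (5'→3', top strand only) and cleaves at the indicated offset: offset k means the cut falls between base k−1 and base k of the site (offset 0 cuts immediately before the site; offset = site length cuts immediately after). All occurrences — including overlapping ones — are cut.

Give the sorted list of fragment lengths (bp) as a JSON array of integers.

[5,5,5,6,7,8,9,9,9,10,10,11,12,23]

Site scan:
  TgoIX (AATGTAAT, off=4): starts [2, 11, 43, 72, 88, 98, 119] → cuts [6, 15, 47, 76, 92, 102, 123]
  DwuV (ATTAA, off=4): starts [34, 54, 62, 67, 82, 107, 114] → cuts [38, 58, 66, 71, 86, 111, 118]

All cut coordinates (distinct, sorted): [6, 15, 38, 47, 58, 66, 71, 76, 86, 92, 102, 111, 118, 123]

Fragments:
  6→15: 9 bp
  15→38: 23 bp
  38→47: 9 bp
  47→58: 11 bp
  58→66: 8 bp
  66→71: 5 bp
  71→76: 5 bp
  76→86: 10 bp
  86→92: 6 bp
  92→102: 10 bp
  102→111: 9 bp
  111→118: 7 bp
  118→123: 5 bp
  123→6 (wrap): 129-123+6 = 12 bp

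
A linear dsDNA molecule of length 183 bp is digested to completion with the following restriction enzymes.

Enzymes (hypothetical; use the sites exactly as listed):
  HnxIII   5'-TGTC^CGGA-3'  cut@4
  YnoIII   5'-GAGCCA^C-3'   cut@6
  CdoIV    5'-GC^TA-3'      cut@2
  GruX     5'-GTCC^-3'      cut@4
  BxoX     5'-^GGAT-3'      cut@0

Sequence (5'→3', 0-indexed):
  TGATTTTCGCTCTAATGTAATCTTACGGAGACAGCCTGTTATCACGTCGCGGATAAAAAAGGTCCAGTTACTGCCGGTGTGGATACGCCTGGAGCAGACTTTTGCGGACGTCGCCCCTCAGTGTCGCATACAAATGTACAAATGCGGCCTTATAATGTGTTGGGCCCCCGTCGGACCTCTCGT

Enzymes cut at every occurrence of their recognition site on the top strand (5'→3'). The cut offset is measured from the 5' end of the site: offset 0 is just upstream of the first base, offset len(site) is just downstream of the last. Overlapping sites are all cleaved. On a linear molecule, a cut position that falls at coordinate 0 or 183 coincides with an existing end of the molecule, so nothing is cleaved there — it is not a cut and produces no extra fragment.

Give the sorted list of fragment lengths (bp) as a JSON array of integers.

Per-enzyme occurrences:
  HnxIII (TGTCCGGA, off=4): no sites
  YnoIII (GAGCCAC, off=6): no sites
  CdoIV (GCTA, off=2): no sites
  GruX (GTCC, off=4): starts [61] → cuts [65]
  BxoX (GGAT, off=0): starts [50, 80] → cuts [50, 80]

All cut coordinates (distinct, sorted): [50, 65, 80]

Fragment lengths:
  [0,50): 50 bp
  [50,65): 15 bp
  [65,80): 15 bp
  [80,183): 103 bp

[15,15,50,103]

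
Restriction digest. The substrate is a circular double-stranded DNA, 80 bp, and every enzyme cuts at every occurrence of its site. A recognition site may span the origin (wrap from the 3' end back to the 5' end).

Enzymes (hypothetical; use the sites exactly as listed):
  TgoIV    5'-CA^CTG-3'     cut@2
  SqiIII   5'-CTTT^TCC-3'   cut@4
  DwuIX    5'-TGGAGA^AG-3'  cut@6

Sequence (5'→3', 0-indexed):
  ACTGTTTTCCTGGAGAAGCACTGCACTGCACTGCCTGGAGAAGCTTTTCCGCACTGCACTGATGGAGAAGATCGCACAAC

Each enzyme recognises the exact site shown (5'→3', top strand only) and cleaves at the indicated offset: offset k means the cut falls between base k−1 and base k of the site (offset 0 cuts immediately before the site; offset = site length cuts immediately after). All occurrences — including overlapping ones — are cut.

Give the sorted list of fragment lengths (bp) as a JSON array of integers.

Per-enzyme occurrences:
  TgoIV (CACTG, off=2): starts [18, 23, 28, 51, 56, 79] → cuts [1, 20, 25, 30, 53, 58]
  SqiIII (CTTTTCC, off=4): starts [43] → cuts [47]
  DwuIX (TGGAGAAG, off=6): starts [10, 35, 62] → cuts [16, 41, 68]

All cut coordinates (distinct, sorted): [1, 16, 20, 25, 30, 41, 47, 53, 58, 68]

Fragments:
  1→16: 15 bp
  16→20: 4 bp
  20→25: 5 bp
  25→30: 5 bp
  30→41: 11 bp
  41→47: 6 bp
  47→53: 6 bp
  53→58: 5 bp
  58→68: 10 bp
  68→1 (wrap): 80-68+1 = 13 bp

[4,5,5,5,6,6,10,11,13,15]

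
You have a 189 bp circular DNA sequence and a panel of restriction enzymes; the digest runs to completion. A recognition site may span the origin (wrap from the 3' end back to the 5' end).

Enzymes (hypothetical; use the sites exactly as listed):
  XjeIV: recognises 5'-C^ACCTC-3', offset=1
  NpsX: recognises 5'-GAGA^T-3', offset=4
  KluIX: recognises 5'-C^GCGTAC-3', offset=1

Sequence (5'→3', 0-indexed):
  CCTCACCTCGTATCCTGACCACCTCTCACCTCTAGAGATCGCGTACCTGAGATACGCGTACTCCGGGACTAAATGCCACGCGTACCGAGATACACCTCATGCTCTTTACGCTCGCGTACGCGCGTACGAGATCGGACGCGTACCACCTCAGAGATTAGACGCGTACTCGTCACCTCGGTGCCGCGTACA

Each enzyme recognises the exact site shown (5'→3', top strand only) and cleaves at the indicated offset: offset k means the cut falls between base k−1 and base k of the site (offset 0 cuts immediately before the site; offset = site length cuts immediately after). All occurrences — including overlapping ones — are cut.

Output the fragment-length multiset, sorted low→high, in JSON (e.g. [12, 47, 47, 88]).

[2,3,3,5,6,6,6,7,7,8,10,10,11,11,11,11,12,16,20,24]

Per-enzyme occurrences:
  XjeIV (CACCTC, off=1): starts [3, 19, 26, 92, 143, 170, 187] → cuts [4, 20, 27, 93, 144, 171, 188]
  NpsX (GAGAT, off=4): starts [34, 48, 86, 127, 150] → cuts [38, 52, 90, 131, 154]
  KluIX (CGCGTAC, off=1): starts [39, 54, 78, 112, 120, 136, 159, 181] → cuts [40, 55, 79, 113, 121, 137, 160, 182]

All cut coordinates (distinct, sorted): [4, 20, 27, 38, 40, 52, 55, 79, 90, 93, 113, 121, 131, 137, 144, 154, 160, 171, 182, 188]

Fragments:
  4→20: 16 bp
  20→27: 7 bp
  27→38: 11 bp
  38→40: 2 bp
  40→52: 12 bp
  52→55: 3 bp
  55→79: 24 bp
  79→90: 11 bp
  90→93: 3 bp
  93→113: 20 bp
  113→121: 8 bp
  121→131: 10 bp
  131→137: 6 bp
  137→144: 7 bp
  144→154: 10 bp
  154→160: 6 bp
  160→171: 11 bp
  171→182: 11 bp
  182→188: 6 bp
  188→4 (wrap): 189-188+4 = 5 bp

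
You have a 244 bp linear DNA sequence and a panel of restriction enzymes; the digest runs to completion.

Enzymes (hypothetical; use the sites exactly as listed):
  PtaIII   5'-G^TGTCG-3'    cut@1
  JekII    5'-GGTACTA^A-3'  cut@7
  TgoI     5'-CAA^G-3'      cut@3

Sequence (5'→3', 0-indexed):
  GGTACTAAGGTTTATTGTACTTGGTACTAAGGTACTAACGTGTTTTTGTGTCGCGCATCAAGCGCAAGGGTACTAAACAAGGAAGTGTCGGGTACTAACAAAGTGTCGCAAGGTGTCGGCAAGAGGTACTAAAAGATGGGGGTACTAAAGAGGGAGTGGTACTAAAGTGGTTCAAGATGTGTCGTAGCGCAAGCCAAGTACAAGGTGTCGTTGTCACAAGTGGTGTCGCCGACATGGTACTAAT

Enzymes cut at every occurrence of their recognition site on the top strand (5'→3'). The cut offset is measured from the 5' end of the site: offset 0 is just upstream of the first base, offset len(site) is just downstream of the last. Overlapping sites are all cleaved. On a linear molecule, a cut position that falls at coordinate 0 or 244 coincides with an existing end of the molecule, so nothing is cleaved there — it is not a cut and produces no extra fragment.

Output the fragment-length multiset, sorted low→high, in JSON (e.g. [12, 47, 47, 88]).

Site scan:
  PtaIII GTGTCG/1: at [47, 84, 102, 112, 178, 204, 222] ⇒ [48, 85, 103, 113, 179, 205, 223]
  JekII GGTACTAA/7: at [0, 22, 30, 68, 90, 124, 140, 157, 235] ⇒ [7, 29, 37, 75, 97, 131, 147, 164, 242]
  TgoI CAAG/3: at [58, 64, 77, 108, 119, 172, 189, 194, 200, 216] ⇒ [61, 67, 80, 111, 122, 175, 192, 197, 203, 219]

Pooled cuts: [7, 29, 37, 48, 61, 67, 75, 80, 85, 97, 103, 111, 113, 122, 131, 147, 164, 175, 179, 192, 197, 203, 205, 219, 223, 242]

Fragments:
  [0,7): 7 bp
  [7,29): 22 bp
  [29,37): 8 bp
  [37,48): 11 bp
  [48,61): 13 bp
  [61,67): 6 bp
  [67,75): 8 bp
  [75,80): 5 bp
  [80,85): 5 bp
  [85,97): 12 bp
  [97,103): 6 bp
  [103,111): 8 bp
  [111,113): 2 bp
  [113,122): 9 bp
  [122,131): 9 bp
  [131,147): 16 bp
  [147,164): 17 bp
  [164,175): 11 bp
  [175,179): 4 bp
  [179,192): 13 bp
  [192,197): 5 bp
  [197,203): 6 bp
  [203,205): 2 bp
  [205,219): 14 bp
  [219,223): 4 bp
  [223,242): 19 bp
  [242,244): 2 bp

[2,2,2,4,4,5,5,5,6,6,6,7,8,8,8,9,9,11,11,12,13,13,14,16,17,19,22]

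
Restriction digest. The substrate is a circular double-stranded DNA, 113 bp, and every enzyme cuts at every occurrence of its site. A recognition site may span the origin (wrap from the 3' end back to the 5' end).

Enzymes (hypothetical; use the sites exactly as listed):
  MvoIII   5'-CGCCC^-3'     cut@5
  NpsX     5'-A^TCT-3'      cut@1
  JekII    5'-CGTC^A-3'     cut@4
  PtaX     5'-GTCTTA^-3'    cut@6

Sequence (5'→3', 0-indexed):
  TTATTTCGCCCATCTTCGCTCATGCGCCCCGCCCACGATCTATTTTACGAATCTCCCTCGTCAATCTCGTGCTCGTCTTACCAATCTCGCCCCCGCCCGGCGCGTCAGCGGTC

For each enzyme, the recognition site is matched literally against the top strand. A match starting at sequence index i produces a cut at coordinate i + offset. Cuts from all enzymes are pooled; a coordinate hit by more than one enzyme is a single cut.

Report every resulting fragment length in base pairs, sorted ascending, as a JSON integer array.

Scan for sites:
  MvoIII CGCCC/5: at [6, 24, 29, 87, 93] ⇒ [11, 29, 34, 92, 98]
  NpsX ATCT/1: at [11, 37, 50, 63, 83] ⇒ [12, 38, 51, 64, 84]
  JekII CGTCA/4: at [58, 102] ⇒ [62, 106]
  PtaX GTCTTA/6: at [74, 110] ⇒ [3, 80]

All cut coordinates (distinct, sorted): [3, 11, 12, 29, 34, 38, 51, 62, 64, 80, 84, 92, 98, 106]

Fragments:
  3→11: 8 bp
  11→12: 1 bp
  12→29: 17 bp
  29→34: 5 bp
  34→38: 4 bp
  38→51: 13 bp
  51→62: 11 bp
  62→64: 2 bp
  64→80: 16 bp
  80→84: 4 bp
  84→92: 8 bp
  92→98: 6 bp
  98→106: 8 bp
  106→3 (wrap): 113-106+3 = 10 bp

[1,2,4,4,5,6,8,8,8,10,11,13,16,17]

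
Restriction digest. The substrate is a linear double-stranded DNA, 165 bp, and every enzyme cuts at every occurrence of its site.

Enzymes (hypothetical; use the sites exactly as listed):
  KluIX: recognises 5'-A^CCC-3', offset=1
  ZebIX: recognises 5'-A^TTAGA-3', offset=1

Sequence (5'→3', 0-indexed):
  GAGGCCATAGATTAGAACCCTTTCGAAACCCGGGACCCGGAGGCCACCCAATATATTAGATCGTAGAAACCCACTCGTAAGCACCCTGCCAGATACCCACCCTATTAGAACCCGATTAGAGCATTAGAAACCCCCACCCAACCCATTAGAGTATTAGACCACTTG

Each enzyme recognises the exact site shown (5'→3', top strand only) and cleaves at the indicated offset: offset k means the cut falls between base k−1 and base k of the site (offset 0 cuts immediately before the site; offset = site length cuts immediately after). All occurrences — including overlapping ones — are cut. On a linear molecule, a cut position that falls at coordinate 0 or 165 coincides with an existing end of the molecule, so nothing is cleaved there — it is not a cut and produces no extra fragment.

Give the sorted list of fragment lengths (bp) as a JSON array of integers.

[4,4,5,5,5,6,6,6,7,7,8,8,9,11,11,11,12,12,14,14]

Per-enzyme occurrences:
  KluIX (ACCC, off=1): starts [16, 27, 34, 45, 68, 82, 94, 98, 109, 129, 135, 140] → cuts [17, 28, 35, 46, 69, 83, 95, 99, 110, 130, 136, 141]
  ZebIX (ATTAGA, off=1): starts [10, 54, 103, 114, 122, 144, 152] → cuts [11, 55, 104, 115, 123, 145, 153]

Pooled cuts: [11, 17, 28, 35, 46, 55, 69, 83, 95, 99, 104, 110, 115, 123, 130, 136, 141, 145, 153]

Fragment lengths:
  [0,11): 11 bp
  [11,17): 6 bp
  [17,28): 11 bp
  [28,35): 7 bp
  [35,46): 11 bp
  [46,55): 9 bp
  [55,69): 14 bp
  [69,83): 14 bp
  [83,95): 12 bp
  [95,99): 4 bp
  [99,104): 5 bp
  [104,110): 6 bp
  [110,115): 5 bp
  [115,123): 8 bp
  [123,130): 7 bp
  [130,136): 6 bp
  [136,141): 5 bp
  [141,145): 4 bp
  [145,153): 8 bp
  [153,165): 12 bp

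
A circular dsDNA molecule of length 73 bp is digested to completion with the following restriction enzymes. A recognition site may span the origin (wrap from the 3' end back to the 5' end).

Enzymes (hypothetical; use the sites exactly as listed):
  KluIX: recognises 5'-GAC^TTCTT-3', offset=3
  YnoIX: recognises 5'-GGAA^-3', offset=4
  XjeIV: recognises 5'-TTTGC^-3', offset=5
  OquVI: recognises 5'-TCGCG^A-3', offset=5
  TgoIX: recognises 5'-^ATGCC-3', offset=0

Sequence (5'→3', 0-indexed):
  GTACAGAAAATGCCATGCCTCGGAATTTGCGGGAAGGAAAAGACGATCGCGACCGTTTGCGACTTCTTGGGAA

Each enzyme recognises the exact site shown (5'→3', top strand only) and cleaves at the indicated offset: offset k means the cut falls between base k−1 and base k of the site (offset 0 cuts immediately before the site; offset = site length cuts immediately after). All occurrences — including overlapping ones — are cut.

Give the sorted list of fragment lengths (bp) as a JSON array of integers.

Per-enzyme occurrences:
  KluIX GACTTCTT/3: at [60] ⇒ [63]
  YnoIX GGAA/4: at [21, 31, 35, 69] ⇒ [0, 25, 35, 39]
  XjeIV TTTGC/5: at [25, 55] ⇒ [30, 60]
  OquVI TCGCGA/5: at [46] ⇒ [51]
  TgoIX ATGCC/0: at [9, 14] ⇒ [9, 14]

All cut coordinates (distinct, sorted): [0, 9, 14, 25, 30, 35, 39, 51, 60, 63]

Fragments:
  0→9: 9 bp
  9→14: 5 bp
  14→25: 11 bp
  25→30: 5 bp
  30→35: 5 bp
  35→39: 4 bp
  39→51: 12 bp
  51→60: 9 bp
  60→63: 3 bp
  63→0 (wrap): 73-63+0 = 10 bp

[3,4,5,5,5,9,9,10,11,12]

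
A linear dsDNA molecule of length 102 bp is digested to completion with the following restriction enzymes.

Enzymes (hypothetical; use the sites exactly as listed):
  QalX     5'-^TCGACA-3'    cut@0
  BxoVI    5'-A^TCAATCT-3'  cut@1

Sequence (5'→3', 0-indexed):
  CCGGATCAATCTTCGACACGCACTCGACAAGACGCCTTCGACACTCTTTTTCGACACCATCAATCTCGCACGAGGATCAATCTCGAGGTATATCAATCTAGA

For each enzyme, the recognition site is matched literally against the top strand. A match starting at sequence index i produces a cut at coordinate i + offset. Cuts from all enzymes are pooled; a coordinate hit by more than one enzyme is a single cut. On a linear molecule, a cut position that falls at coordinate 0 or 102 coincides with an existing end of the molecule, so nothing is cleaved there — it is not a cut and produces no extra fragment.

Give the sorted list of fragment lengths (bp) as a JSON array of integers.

Per-enzyme occurrences:
  QalX (TCGACA, off=0): starts [12, 23, 37, 50] → cuts [12, 23, 37, 50]
  BxoVI (ATCAATCT, off=1): starts [4, 58, 75, 91] → cuts [5, 59, 76, 92]

Pooled cuts: [5, 12, 23, 37, 50, 59, 76, 92]

Fragments:
  [0,5): 5 bp
  [5,12): 7 bp
  [12,23): 11 bp
  [23,37): 14 bp
  [37,50): 13 bp
  [50,59): 9 bp
  [59,76): 17 bp
  [76,92): 16 bp
  [92,102): 10 bp

[5,7,9,10,11,13,14,16,17]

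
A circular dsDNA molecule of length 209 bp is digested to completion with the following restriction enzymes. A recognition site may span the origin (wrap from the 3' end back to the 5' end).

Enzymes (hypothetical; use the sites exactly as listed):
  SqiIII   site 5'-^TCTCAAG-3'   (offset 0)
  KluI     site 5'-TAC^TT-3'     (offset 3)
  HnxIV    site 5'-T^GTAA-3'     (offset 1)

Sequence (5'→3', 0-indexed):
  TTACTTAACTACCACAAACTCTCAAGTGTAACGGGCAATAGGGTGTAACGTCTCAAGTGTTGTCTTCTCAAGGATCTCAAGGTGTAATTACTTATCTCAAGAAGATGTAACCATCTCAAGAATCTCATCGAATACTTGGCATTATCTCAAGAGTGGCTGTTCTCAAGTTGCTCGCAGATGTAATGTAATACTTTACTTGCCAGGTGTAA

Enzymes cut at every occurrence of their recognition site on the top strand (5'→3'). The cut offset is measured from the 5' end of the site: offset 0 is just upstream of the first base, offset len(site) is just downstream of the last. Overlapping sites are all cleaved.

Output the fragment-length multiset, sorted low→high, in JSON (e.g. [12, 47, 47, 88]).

[3,5,5,6,7,7,8,8,8,9,9,9,9,12,15,15,16,17,19,22]

Site scan:
  SqiIII (TCTCAAG, off=0): starts [19, 50, 65, 74, 94, 113, 144, 160] → cuts [19, 50, 65, 74, 94, 113, 144, 160]
  KluI (TACTT, off=3): starts [1, 88, 132, 188, 193] → cuts [4, 91, 135, 191, 196]
  HnxIV (TGTAA, off=1): starts [26, 43, 82, 105, 178, 183, 204] → cuts [27, 44, 83, 106, 179, 184, 205]

All cut coordinates (distinct, sorted): [4, 19, 27, 44, 50, 65, 74, 83, 91, 94, 106, 113, 135, 144, 160, 179, 184, 191, 196, 205]

Fragment lengths:
  4→19: 15 bp
  19→27: 8 bp
  27→44: 17 bp
  44→50: 6 bp
  50→65: 15 bp
  65→74: 9 bp
  74→83: 9 bp
  83→91: 8 bp
  91→94: 3 bp
  94→106: 12 bp
  106→113: 7 bp
  113→135: 22 bp
  135→144: 9 bp
  144→160: 16 bp
  160→179: 19 bp
  179→184: 5 bp
  184→191: 7 bp
  191→196: 5 bp
  196→205: 9 bp
  205→4 (wrap): 209-205+4 = 8 bp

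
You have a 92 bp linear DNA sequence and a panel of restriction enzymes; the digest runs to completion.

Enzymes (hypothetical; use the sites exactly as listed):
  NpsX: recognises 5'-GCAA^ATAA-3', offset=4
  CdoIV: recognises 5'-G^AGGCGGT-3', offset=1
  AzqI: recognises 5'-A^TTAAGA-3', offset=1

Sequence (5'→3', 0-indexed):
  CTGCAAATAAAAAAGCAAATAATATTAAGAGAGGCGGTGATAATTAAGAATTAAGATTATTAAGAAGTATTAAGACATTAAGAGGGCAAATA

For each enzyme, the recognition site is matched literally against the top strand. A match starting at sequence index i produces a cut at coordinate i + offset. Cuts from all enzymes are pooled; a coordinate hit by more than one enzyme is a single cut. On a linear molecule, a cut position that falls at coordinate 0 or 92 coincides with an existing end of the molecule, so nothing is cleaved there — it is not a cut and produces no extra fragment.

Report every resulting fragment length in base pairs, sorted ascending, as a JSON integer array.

Scan for sites:
  NpsX (GCAAATAA, off=4): starts [2, 14] → cuts [6, 18]
  CdoIV (GAGGCGGT, off=1): starts [30] → cuts [31]
  AzqI (ATTAAGA, off=1): starts [23, 42, 49, 58, 68, 76] → cuts [24, 43, 50, 59, 69, 77]

All cut coordinates (distinct, sorted): [6, 18, 24, 31, 43, 50, 59, 69, 77]

Fragment lengths:
  [0,6): 6 bp
  [6,18): 12 bp
  [18,24): 6 bp
  [24,31): 7 bp
  [31,43): 12 bp
  [43,50): 7 bp
  [50,59): 9 bp
  [59,69): 10 bp
  [69,77): 8 bp
  [77,92): 15 bp

[6,6,7,7,8,9,10,12,12,15]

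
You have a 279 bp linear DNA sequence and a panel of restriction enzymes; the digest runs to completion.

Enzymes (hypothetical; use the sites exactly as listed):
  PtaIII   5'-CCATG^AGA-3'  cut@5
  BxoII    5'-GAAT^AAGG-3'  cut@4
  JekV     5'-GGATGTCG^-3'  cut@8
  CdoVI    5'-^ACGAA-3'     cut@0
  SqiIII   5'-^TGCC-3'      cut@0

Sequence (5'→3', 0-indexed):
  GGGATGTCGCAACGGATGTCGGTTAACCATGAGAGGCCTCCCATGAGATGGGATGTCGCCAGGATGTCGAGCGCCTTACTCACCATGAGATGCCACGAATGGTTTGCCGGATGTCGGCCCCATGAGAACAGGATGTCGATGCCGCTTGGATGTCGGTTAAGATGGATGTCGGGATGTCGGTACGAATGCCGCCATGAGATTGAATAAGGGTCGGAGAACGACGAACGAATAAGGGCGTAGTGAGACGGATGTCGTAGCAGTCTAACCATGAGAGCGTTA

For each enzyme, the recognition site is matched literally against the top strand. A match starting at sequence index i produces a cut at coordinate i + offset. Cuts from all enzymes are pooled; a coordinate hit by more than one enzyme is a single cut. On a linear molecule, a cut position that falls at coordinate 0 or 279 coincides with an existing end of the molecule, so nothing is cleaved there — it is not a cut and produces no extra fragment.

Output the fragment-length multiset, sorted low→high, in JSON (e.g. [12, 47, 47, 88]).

[1,2,3,4,4,5,6,8,8,9,9,9,10,10,10,11,12,12,13,14,14,15,16,16,16,18,24]

Site scan:
  PtaIII (CCATGAGA, off=5): starts [26, 40, 82, 119, 191, 265] → cuts [31, 45, 87, 124, 196, 270]
  BxoII (GAATAAGG, off=4): starts [201, 226] → cuts [205, 230]
  JekV (GGATGTCG, off=8): starts [1, 13, 50, 61, 108, 130, 147, 163, 171, 246] → cuts [9, 21, 58, 69, 116, 138, 155, 171, 179, 254]
  CdoVI (ACGAA, off=0): starts [94, 181, 220, 224] → cuts [94, 181, 220, 224]
  SqiIII (TGCC, off=0): starts [90, 104, 139, 186] → cuts [90, 104, 139, 186]

All cut coordinates (distinct, sorted): [9, 21, 31, 45, 58, 69, 87, 90, 94, 104, 116, 124, 138, 139, 155, 171, 179, 181, 186, 196, 205, 220, 224, 230, 254, 270]

Fragments:
  [0,9): 9 bp
  [9,21): 12 bp
  [21,31): 10 bp
  [31,45): 14 bp
  [45,58): 13 bp
  [58,69): 11 bp
  [69,87): 18 bp
  [87,90): 3 bp
  [90,94): 4 bp
  [94,104): 10 bp
  [104,116): 12 bp
  [116,124): 8 bp
  [124,138): 14 bp
  [138,139): 1 bp
  [139,155): 16 bp
  [155,171): 16 bp
  [171,179): 8 bp
  [179,181): 2 bp
  [181,186): 5 bp
  [186,196): 10 bp
  [196,205): 9 bp
  [205,220): 15 bp
  [220,224): 4 bp
  [224,230): 6 bp
  [230,254): 24 bp
  [254,270): 16 bp
  [270,279): 9 bp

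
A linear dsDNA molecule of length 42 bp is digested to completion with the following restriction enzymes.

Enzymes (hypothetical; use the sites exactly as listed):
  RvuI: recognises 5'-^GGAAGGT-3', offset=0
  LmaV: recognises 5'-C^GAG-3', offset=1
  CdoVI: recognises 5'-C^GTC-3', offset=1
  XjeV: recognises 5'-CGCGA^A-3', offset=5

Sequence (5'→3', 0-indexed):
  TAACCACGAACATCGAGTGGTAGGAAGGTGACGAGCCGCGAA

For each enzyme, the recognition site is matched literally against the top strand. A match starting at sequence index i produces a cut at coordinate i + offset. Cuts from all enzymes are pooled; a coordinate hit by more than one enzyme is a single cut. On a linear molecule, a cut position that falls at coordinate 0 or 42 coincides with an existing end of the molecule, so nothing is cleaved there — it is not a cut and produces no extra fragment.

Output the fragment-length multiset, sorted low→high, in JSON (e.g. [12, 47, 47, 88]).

Per-enzyme occurrences:
  RvuI GGAAGGT/0: at [22] ⇒ [22]
  LmaV CGAG/1: at [13, 31] ⇒ [14, 32]
  CdoVI (CGTC, off=1): no sites
  XjeV CGCGAA/5: at [36] ⇒ [41]

Pooled cuts: [14, 22, 32, 41]

Fragment lengths:
  [0,14): 14 bp
  [14,22): 8 bp
  [22,32): 10 bp
  [32,41): 9 bp
  [41,42): 1 bp

[1,8,9,10,14]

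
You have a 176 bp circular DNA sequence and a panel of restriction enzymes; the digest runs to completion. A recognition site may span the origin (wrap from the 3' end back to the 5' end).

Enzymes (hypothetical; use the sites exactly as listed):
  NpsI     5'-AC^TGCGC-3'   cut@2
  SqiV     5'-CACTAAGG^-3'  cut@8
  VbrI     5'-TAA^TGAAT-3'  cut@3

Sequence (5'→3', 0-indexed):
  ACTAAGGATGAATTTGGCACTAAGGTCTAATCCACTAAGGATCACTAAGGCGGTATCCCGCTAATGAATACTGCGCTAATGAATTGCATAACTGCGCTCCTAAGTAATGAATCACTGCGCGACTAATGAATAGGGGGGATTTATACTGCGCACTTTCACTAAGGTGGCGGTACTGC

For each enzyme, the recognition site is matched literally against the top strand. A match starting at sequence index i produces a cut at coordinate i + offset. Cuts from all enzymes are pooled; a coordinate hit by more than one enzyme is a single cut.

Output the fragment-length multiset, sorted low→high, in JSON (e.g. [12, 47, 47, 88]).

[7,8,8,10,11,13,14,15,15,18,18,19,20]

Scan for sites:
  NpsI (ACTGCGC, off=2): starts [69, 90, 113, 144] → cuts [71, 92, 115, 146]
  SqiV (CACTAAGG, off=8): starts [17, 32, 42, 156, 175] → cuts [7, 25, 40, 50, 164]
  VbrI (TAATGAAT, off=3): starts [61, 76, 104, 123] → cuts [64, 79, 107, 126]

All cut coordinates (distinct, sorted): [7, 25, 40, 50, 64, 71, 79, 92, 107, 115, 126, 146, 164]

Fragment lengths:
  7→25: 18 bp
  25→40: 15 bp
  40→50: 10 bp
  50→64: 14 bp
  64→71: 7 bp
  71→79: 8 bp
  79→92: 13 bp
  92→107: 15 bp
  107→115: 8 bp
  115→126: 11 bp
  126→146: 20 bp
  146→164: 18 bp
  164→7 (wrap): 176-164+7 = 19 bp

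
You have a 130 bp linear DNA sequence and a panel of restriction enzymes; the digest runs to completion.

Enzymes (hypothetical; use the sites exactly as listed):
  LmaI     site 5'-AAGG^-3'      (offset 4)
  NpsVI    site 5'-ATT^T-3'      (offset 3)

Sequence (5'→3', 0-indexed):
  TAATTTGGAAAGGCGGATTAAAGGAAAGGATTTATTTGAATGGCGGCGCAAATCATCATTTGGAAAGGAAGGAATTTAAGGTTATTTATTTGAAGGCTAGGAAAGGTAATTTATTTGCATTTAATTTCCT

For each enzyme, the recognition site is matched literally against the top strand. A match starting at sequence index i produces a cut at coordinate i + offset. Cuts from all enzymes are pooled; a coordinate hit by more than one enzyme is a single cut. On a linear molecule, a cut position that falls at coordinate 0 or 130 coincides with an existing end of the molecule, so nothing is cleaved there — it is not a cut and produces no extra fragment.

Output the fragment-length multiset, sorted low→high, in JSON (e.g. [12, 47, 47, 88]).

Site scan:
  LmaI AAGG/4: at [9, 20, 25, 64, 68, 77, 92, 102] ⇒ [13, 24, 29, 68, 72, 81, 96, 106]
  NpsVI ATTT/3: at [2, 29, 33, 57, 73, 83, 87, 108, 112, 118, 123] ⇒ [5, 32, 36, 60, 76, 86, 90, 111, 115, 121, 126]

Pooled cuts: [5, 13, 24, 29, 32, 36, 60, 68, 72, 76, 81, 86, 90, 96, 106, 111, 115, 121, 126]

Fragment lengths:
  [0,5): 5 bp
  [5,13): 8 bp
  [13,24): 11 bp
  [24,29): 5 bp
  [29,32): 3 bp
  [32,36): 4 bp
  [36,60): 24 bp
  [60,68): 8 bp
  [68,72): 4 bp
  [72,76): 4 bp
  [76,81): 5 bp
  [81,86): 5 bp
  [86,90): 4 bp
  [90,96): 6 bp
  [96,106): 10 bp
  [106,111): 5 bp
  [111,115): 4 bp
  [115,121): 6 bp
  [121,126): 5 bp
  [126,130): 4 bp

[3,4,4,4,4,4,4,5,5,5,5,5,5,6,6,8,8,10,11,24]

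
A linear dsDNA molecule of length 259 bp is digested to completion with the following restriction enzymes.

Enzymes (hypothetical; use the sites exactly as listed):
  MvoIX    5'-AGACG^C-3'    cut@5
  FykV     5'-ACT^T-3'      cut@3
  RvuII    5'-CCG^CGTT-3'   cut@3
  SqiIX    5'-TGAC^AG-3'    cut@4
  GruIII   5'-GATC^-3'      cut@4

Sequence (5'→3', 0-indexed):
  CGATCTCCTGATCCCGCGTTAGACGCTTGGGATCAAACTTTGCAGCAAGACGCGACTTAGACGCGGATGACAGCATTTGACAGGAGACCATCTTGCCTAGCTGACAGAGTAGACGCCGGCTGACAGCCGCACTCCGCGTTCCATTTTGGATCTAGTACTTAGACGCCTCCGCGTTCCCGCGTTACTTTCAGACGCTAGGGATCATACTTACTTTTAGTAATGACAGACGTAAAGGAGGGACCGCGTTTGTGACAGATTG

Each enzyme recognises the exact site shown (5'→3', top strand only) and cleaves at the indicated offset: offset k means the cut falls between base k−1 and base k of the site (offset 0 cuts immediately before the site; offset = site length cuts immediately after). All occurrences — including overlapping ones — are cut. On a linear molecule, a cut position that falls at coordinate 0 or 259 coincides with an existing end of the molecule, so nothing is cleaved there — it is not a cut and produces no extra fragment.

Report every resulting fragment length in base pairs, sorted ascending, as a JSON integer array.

[3,4,5,5,5,5,6,6,6,6,7,7,8,8,8,8,9,9,9,9,10,10,10,12,12,13,16,19,24]

Per-enzyme occurrences:
  MvoIX AGACGC/5: at [20, 47, 58, 110, 160, 189] ⇒ [25, 52, 63, 115, 165, 194]
  FykV ACTT/3: at [36, 54, 156, 183, 205, 209] ⇒ [39, 57, 159, 186, 208, 212]
  RvuII CCGCGTT/3: at [13, 133, 168, 176, 240] ⇒ [16, 136, 171, 179, 243]
  SqiIX TGACAG/4: at [67, 77, 101, 120, 220, 249] ⇒ [71, 81, 105, 124, 224, 253]
  GruIII GATC/4: at [1, 9, 30, 148, 199] ⇒ [5, 13, 34, 152, 203]

All cut coordinates (distinct, sorted): [5, 13, 16, 25, 34, 39, 52, 57, 63, 71, 81, 105, 115, 124, 136, 152, 159, 165, 171, 179, 186, 194, 203, 208, 212, 224, 243, 253]

Fragment lengths:
  [0,5): 5 bp
  [5,13): 8 bp
  [13,16): 3 bp
  [16,25): 9 bp
  [25,34): 9 bp
  [34,39): 5 bp
  [39,52): 13 bp
  [52,57): 5 bp
  [57,63): 6 bp
  [63,71): 8 bp
  [71,81): 10 bp
  [81,105): 24 bp
  [105,115): 10 bp
  [115,124): 9 bp
  [124,136): 12 bp
  [136,152): 16 bp
  [152,159): 7 bp
  [159,165): 6 bp
  [165,171): 6 bp
  [171,179): 8 bp
  [179,186): 7 bp
  [186,194): 8 bp
  [194,203): 9 bp
  [203,208): 5 bp
  [208,212): 4 bp
  [212,224): 12 bp
  [224,243): 19 bp
  [243,253): 10 bp
  [253,259): 6 bp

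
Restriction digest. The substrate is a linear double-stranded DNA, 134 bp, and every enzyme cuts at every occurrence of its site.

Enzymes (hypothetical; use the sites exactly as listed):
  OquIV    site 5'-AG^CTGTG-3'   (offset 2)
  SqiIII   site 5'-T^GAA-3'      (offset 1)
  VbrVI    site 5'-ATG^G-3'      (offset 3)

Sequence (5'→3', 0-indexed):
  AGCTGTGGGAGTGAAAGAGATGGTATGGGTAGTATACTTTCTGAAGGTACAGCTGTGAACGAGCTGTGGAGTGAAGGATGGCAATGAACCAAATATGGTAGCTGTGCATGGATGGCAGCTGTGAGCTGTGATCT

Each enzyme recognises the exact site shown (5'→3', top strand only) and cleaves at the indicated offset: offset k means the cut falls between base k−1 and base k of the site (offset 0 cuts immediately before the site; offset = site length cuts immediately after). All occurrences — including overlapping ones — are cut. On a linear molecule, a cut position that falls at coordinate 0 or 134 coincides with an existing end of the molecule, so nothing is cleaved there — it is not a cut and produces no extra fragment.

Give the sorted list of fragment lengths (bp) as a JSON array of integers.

[2,4,4,4,4,5,5,7,7,8,9,9,9,10,10,10,12,15]

Site scan:
  OquIV (AGCTGTG, off=2): starts [0, 50, 61, 99, 116, 123] → cuts [2, 52, 63, 101, 118, 125]
  SqiIII (TGAA, off=1): starts [11, 41, 55, 71, 84] → cuts [12, 42, 56, 72, 85]
  VbrVI (ATGG, off=3): starts [19, 24, 77, 94, 107, 111] → cuts [22, 27, 80, 97, 110, 114]

Pooled cuts: [2, 12, 22, 27, 42, 52, 56, 63, 72, 80, 85, 97, 101, 110, 114, 118, 125]

Fragments:
  [0,2): 2 bp
  [2,12): 10 bp
  [12,22): 10 bp
  [22,27): 5 bp
  [27,42): 15 bp
  [42,52): 10 bp
  [52,56): 4 bp
  [56,63): 7 bp
  [63,72): 9 bp
  [72,80): 8 bp
  [80,85): 5 bp
  [85,97): 12 bp
  [97,101): 4 bp
  [101,110): 9 bp
  [110,114): 4 bp
  [114,118): 4 bp
  [118,125): 7 bp
  [125,134): 9 bp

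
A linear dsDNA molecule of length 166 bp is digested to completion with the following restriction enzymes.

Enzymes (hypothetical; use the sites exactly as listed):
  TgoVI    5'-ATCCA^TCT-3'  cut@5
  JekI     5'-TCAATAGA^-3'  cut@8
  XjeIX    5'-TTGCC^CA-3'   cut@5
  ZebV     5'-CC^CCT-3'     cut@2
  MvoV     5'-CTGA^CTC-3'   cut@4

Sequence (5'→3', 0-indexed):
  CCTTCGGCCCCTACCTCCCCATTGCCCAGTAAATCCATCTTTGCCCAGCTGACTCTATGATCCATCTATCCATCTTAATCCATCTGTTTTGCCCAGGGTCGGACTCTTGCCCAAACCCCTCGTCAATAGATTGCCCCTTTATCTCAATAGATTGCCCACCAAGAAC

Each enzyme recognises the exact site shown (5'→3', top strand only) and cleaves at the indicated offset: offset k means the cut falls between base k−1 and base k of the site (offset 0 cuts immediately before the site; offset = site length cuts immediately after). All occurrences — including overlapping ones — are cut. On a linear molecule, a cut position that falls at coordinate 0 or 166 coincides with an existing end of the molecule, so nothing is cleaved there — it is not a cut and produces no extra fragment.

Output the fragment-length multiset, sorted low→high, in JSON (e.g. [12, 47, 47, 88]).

[5,5,6,7,8,8,9,10,10,11,11,12,13,16,17,18]

Site scan:
  TgoVI ATCCATCT/5: at [32, 59, 67, 77] ⇒ [37, 64, 72, 82]
  JekI TCAATAGA/8: at [122, 143] ⇒ [130, 151]
  XjeIX TTGCCCA/5: at [21, 40, 88, 106, 151] ⇒ [26, 45, 93, 111, 156]
  ZebV CCCCT/2: at [7, 115, 133] ⇒ [9, 117, 135]
  MvoV CTGACTC/4: at [48] ⇒ [52]

All cut coordinates (distinct, sorted): [9, 26, 37, 45, 52, 64, 72, 82, 93, 111, 117, 130, 135, 151, 156]

Fragment lengths:
  [0,9): 9 bp
  [9,26): 17 bp
  [26,37): 11 bp
  [37,45): 8 bp
  [45,52): 7 bp
  [52,64): 12 bp
  [64,72): 8 bp
  [72,82): 10 bp
  [82,93): 11 bp
  [93,111): 18 bp
  [111,117): 6 bp
  [117,130): 13 bp
  [130,135): 5 bp
  [135,151): 16 bp
  [151,156): 5 bp
  [156,166): 10 bp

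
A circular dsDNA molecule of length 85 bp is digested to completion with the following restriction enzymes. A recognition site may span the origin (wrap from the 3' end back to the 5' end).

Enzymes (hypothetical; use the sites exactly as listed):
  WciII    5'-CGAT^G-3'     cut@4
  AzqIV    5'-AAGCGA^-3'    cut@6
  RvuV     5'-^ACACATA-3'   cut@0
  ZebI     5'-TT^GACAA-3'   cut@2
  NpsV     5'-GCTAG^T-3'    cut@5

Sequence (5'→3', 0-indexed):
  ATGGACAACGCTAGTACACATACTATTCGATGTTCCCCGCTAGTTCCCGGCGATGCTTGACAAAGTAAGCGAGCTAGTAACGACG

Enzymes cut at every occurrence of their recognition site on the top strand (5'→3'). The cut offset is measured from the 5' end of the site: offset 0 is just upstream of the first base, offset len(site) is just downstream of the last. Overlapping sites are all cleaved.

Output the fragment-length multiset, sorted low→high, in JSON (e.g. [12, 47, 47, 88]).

[1,4,5,10,11,12,12,14,16]

Site scan:
  WciII CGATG/4: at [27, 50, 83] ⇒ [2, 31, 54]
  AzqIV AAGCGA/6: at [66] ⇒ [72]
  RvuV ACACATA/0: at [15] ⇒ [15]
  ZebI TTGACAA/2: at [56] ⇒ [58]
  NpsV GCTAGT/5: at [9, 38, 72] ⇒ [14, 43, 77]

Pooled cuts: [2, 14, 15, 31, 43, 54, 58, 72, 77]

Fragment lengths:
  2→14: 12 bp
  14→15: 1 bp
  15→31: 16 bp
  31→43: 12 bp
  43→54: 11 bp
  54→58: 4 bp
  58→72: 14 bp
  72→77: 5 bp
  77→2 (wrap): 85-77+2 = 10 bp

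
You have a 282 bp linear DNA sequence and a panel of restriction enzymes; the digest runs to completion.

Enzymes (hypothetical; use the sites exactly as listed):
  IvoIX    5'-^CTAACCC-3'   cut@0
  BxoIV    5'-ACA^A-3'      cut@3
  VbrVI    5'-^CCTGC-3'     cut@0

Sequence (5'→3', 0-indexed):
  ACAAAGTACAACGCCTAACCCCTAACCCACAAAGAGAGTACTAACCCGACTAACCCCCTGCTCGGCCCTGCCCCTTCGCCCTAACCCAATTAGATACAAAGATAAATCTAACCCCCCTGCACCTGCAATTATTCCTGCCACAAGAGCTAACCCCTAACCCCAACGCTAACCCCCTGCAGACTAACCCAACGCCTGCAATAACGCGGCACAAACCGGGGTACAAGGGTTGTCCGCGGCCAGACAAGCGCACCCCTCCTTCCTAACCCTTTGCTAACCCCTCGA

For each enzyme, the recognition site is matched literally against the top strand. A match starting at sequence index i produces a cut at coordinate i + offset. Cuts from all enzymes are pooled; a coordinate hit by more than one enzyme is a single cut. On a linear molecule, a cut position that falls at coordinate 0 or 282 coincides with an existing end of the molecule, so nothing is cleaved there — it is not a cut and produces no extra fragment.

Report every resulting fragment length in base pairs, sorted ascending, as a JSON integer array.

[3,4,4,6,7,7,7,7,7,8,8,9,9,9,9,10,10,11,11,12,12,12,12,14,16,18,19,21]

Per-enzyme occurrences:
  IvoIX CTAACCC/0: at [14, 21, 40, 49, 80, 107, 146, 153, 165, 180, 259, 270] ⇒ [14, 21, 40, 49, 80, 107, 146, 153, 165, 180, 259, 270]
  BxoIV ACAA/3: at [0, 7, 28, 95, 139, 207, 219, 240] ⇒ [3, 10, 31, 98, 142, 210, 222, 243]
  VbrVI CCTGC/0: at [56, 66, 115, 121, 133, 172, 191] ⇒ [56, 66, 115, 121, 133, 172, 191]

All cut coordinates (distinct, sorted): [3, 10, 14, 21, 31, 40, 49, 56, 66, 80, 98, 107, 115, 121, 133, 142, 146, 153, 165, 172, 180, 191, 210, 222, 243, 259, 270]

Fragment lengths:
  [0,3): 3 bp
  [3,10): 7 bp
  [10,14): 4 bp
  [14,21): 7 bp
  [21,31): 10 bp
  [31,40): 9 bp
  [40,49): 9 bp
  [49,56): 7 bp
  [56,66): 10 bp
  [66,80): 14 bp
  [80,98): 18 bp
  [98,107): 9 bp
  [107,115): 8 bp
  [115,121): 6 bp
  [121,133): 12 bp
  [133,142): 9 bp
  [142,146): 4 bp
  [146,153): 7 bp
  [153,165): 12 bp
  [165,172): 7 bp
  [172,180): 8 bp
  [180,191): 11 bp
  [191,210): 19 bp
  [210,222): 12 bp
  [222,243): 21 bp
  [243,259): 16 bp
  [259,270): 11 bp
  [270,282): 12 bp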